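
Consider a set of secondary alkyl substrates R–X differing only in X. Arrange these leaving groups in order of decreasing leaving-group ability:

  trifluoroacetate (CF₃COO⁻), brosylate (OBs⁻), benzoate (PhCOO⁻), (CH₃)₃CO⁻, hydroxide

brosylate (OBs⁻) > trifluoroacetate (CF₃COO⁻) > benzoate (PhCOO⁻) > hydroxide > (CH₃)₃CO⁻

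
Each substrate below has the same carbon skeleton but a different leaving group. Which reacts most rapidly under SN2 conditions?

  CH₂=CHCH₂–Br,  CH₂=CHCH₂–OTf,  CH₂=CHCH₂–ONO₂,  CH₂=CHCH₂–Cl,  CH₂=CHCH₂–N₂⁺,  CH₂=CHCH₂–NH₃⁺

CH₂=CHCH₂–N₂⁺

Same R in every case — rank the leaving groups.
Leaving-group ability tracks the stability of the departed species; conjugate-acid pKₐ is the usual yardstick (lower pKₐ → better LG).
CH₂=CHCH₂–N₂⁺ loses N₂: no meaningful conjugate acid; N₂ departs as an exceptionally stable neutral molecule
CH₂=CHCH₂–OTf loses OTf⁻: pKₐ(CF₃SO₃H (triflic acid)) ≈ -14
CH₂=CHCH₂–Br loses Br⁻: pKₐ(HBr) ≈ -9
CH₂=CHCH₂–Cl loses Cl⁻: pKₐ(HCl) ≈ -7
CH₂=CHCH₂–ONO₂ loses NO₃⁻: pKₐ(HNO₃) ≈ -1.3
CH₂=CHCH₂–NH₃⁺ loses NH₃: pKₐ(NH₄⁺) ≈ 9.2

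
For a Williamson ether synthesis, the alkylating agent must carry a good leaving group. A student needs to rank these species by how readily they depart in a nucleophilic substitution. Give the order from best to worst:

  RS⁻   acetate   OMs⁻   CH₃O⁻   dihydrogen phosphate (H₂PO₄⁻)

OMs⁻ > dihydrogen phosphate (H₂PO₄⁻) > acetate > RS⁻ > CH₃O⁻

OMs⁻: pKₐ(CH₃SO₃H (MsOH)) ≈ -1.9
dihydrogen phosphate (H₂PO₄⁻): pKₐ(H₃PO₄) ≈ 2.1
acetate: pKₐ(CH₃COOH) ≈ 4.8
RS⁻: pKₐ(RSH (a thiol)) ≈ 10.5
CH₃O⁻: pKₐ(CH₃OH) ≈ 15.5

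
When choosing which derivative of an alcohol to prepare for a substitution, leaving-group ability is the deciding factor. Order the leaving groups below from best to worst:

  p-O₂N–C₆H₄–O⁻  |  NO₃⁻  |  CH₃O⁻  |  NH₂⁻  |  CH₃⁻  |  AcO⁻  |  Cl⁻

Cl⁻ > NO₃⁻ > AcO⁻ > p-O₂N–C₆H₄–O⁻ > CH₃O⁻ > NH₂⁻ > CH₃⁻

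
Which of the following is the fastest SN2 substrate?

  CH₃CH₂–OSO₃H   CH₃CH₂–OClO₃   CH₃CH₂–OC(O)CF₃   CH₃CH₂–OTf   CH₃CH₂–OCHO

Same R in every case — rank the leaving groups.
A good leaving group is a weak base: the lower the pKₐ of its conjugate acid, the more readily it departs.
CH₃CH₂–OTf loses OTf⁻: pKₐ(CF₃SO₃H (triflic acid)) ≈ -14
CH₃CH₂–OClO₃ loses ClO₄⁻: pKₐ(HClO₄) ≈ -10
CH₃CH₂–OSO₃H loses HSO₄⁻: pKₐ(H₂SO₄) ≈ -3
CH₃CH₂–OC(O)CF₃ loses CF₃COO⁻: pKₐ(CF₃COOH) ≈ 0.2
CH₃CH₂–OCHO loses HCOO⁻: pKₐ(HCOOH) ≈ 3.8

CH₃CH₂–OTf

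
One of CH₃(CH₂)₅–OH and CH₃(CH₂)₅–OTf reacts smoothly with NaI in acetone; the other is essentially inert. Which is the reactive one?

From CH₃(CH₂)₅–OH the departing group would be OH⁻ (pKₐ(H₂O) ≈ 15.7). Strong base; essentially never leaves without prior activation.
From CH₃(CH₂)₅–OTf the leaving group is OTf⁻ (pKₐ(CF₃SO₃H (triflic acid)) ≈ -14). Charge spread over three oxygens and a CF₃ group; the premier leaving group in synthesis.
(In practice CH₃(CH₂)₅–OTf is made from CH₃(CH₂)₅–OH by treatment with Tf₂O / 2,6-lutidine, converting the hydroxyl into a triflate.)

CH₃(CH₂)₅–OTf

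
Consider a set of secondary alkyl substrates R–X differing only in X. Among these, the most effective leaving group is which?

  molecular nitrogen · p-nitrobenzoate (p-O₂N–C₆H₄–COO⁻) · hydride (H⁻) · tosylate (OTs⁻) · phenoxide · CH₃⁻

molecular nitrogen

Leaving-group ability tracks the stability of the departed species; conjugate-acid pKₐ is the usual yardstick (lower pKₐ → better LG).
molecular nitrogen: no meaningful conjugate acid; N₂ departs as an exceptionally stable neutral molecule
tosylate (OTs⁻): pKₐ(p-CH₃C₆H₄SO₃H (TsOH)) ≈ -2.8
p-nitrobenzoate (p-O₂N–C₆H₄–COO⁻): pKₐ(p-nitrobenzoic acid) ≈ 3.4
phenoxide: pKₐ(C₆H₅OH (phenol)) ≈ 10
hydride (H⁻): pKₐ(H₂) ≈ 36
CH₃⁻: pKₐ(CH₄) ≈ 48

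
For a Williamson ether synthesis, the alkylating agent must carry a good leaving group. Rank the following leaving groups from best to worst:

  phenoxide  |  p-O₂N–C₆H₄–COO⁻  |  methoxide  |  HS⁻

p-O₂N–C₆H₄–COO⁻ > HS⁻ > phenoxide > methoxide

A good leaving group is a weak base: the lower the pKₐ of its conjugate acid, the more readily it departs.
p-O₂N–C₆H₄–COO⁻: pKₐ(p-nitrobenzoic acid) ≈ 3.4 — electron-withdrawing nitro group stabilises the carboxylate
HS⁻: pKₐ(H₂S) ≈ 7 — larger and more polarisable than the oxygen analogue
phenoxide: pKₐ(C₆H₅OH (phenol)) ≈ 10 — resonance into the ring helps, but still a poor LG
methoxide: pKₐ(CH₃OH) ≈ 15.5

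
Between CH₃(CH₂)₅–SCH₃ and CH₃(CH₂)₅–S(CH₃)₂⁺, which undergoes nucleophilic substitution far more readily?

CH₃(CH₂)₅–S(CH₃)₂⁺

From CH₃(CH₂)₅–SCH₃ the departing group would be RS⁻ (pKₐ(RSH (a thiol)) ≈ 10.5). Moderately basic; rarely leaves without activation.
From CH₃(CH₂)₅–S(CH₃)₂⁺ the leaving group is SR'₂ (pKₐ(R'₂SH⁺) ≈ -7). Neutral; leaves from a sulfonium salt (R–SR'₂⁺).
(In practice CH₃(CH₂)₅–S(CH₃)₂⁺ is made from CH₃(CH₂)₅–SCH₃ by S-methylation with CH₃I, allowing neutral dimethyl sulfide, rather than methanethiolate, to depart.)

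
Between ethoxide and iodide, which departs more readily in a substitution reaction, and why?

iodide is the better leaving group.
pKₐ(HI) ≈ -10 versus pKₐ(CH₃CH₂OH) ≈ 16: iodide is the much weaker base.
Large, highly polarisable; very weak base.

iodide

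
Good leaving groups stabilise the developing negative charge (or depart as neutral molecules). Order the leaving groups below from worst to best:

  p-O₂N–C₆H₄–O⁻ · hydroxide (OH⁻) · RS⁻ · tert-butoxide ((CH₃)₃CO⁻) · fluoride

tert-butoxide ((CH₃)₃CO⁻) < hydroxide (OH⁻) < RS⁻ < p-O₂N–C₆H₄–O⁻ < fluoride

A good leaving group is a weak base: the lower the pKₐ of its conjugate acid, the more readily it departs.
fluoride: pKₐ(HF) ≈ 3.2 — small and strongly basic; the poor halide leaving group
p-O₂N–C₆H₄–O⁻: pKₐ(p-nitrophenol) ≈ 7.2 — nitro group delocalises the charge; the classic chromogenic LG
RS⁻: pKₐ(RSH (a thiol)) ≈ 10.5
hydroxide (OH⁻): pKₐ(H₂O) ≈ 15.7
tert-butoxide ((CH₃)₃CO⁻): pKₐ(t-BuOH) ≈ 18 — bulky, strongly basic alkoxide
Listed from poorest to best leaving group as asked.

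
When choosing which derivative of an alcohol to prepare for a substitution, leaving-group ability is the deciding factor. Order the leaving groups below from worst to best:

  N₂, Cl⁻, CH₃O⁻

A good leaving group is a weak base: the lower the pKₐ of its conjugate acid, the more readily it departs.
N₂: no meaningful conjugate acid; N₂ departs as an exceptionally stable neutral molecule
Cl⁻: pKₐ(HCl) ≈ -7 — moderately weak base
CH₃O⁻: pKₐ(CH₃OH) ≈ 15.5 — strong base; alkoxides do not leave unassisted
The question asks for worst first, so the sequence is read in increasing leaving-group ability.

CH₃O⁻ < Cl⁻ < N₂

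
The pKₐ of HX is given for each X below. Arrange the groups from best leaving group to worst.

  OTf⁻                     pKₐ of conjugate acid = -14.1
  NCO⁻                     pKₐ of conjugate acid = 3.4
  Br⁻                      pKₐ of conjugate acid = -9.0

OTf⁻ > Br⁻ > NCO⁻

Lower conjugate-acid pKₐ ⇒ weaker base ⇒ better leaving group.
Sorting by the given values: OTf⁻ (-14.1), Br⁻ (-9.0), NCO⁻ (3.4).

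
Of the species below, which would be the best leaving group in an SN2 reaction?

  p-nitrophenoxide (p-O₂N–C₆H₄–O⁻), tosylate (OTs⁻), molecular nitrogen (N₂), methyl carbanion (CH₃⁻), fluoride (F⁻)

molecular nitrogen (N₂): no meaningful conjugate acid; N₂ departs as an exceptionally stable neutral molecule
tosylate (OTs⁻): pKₐ(p-CH₃C₆H₄SO₃H (TsOH)) ≈ -2.8
fluoride (F⁻): pKₐ(HF) ≈ 3.2
p-nitrophenoxide (p-O₂N–C₆H₄–O⁻): pKₐ(p-nitrophenol) ≈ 7.2
methyl carbanion (CH₃⁻): pKₐ(CH₄) ≈ 48

molecular nitrogen (N₂)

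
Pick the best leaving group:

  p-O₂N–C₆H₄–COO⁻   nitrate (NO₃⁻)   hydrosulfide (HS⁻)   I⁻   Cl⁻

I⁻

The more stable X⁻ (or X) is on its own — i.e. the weaker a base it is — the better a leaving group it makes.
I⁻: pKₐ(HI) ≈ -10
Cl⁻: pKₐ(HCl) ≈ -7
nitrate (NO₃⁻): pKₐ(HNO₃) ≈ -1.3
p-O₂N–C₆H₄–COO⁻: pKₐ(p-nitrobenzoic acid) ≈ 3.4
hydrosulfide (HS⁻): pKₐ(H₂S) ≈ 7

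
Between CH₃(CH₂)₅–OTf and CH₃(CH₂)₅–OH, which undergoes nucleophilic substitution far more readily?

CH₃(CH₂)₅–OTf

From CH₃(CH₂)₅–OH the departing group would be OH⁻ (pKₐ(H₂O) ≈ 15.7). Strong base; essentially never leaves without prior activation.
From CH₃(CH₂)₅–OTf the leaving group is OTf⁻ (pKₐ(CF₃SO₃H (triflic acid)) ≈ -14). Charge spread over three oxygens and a CF₃ group; the premier leaving group in synthesis.
(In practice CH₃(CH₂)₅–OTf is made from CH₃(CH₂)₅–OH by treatment with Tf₂O / 2,6-lutidine, converting the hydroxyl into a triflate.)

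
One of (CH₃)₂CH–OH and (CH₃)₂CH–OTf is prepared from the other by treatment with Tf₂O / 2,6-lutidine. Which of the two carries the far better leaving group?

From (CH₃)₂CH–OH the departing group would be OH⁻ (pKₐ(H₂O) ≈ 15.7). Strong base; essentially never leaves without prior activation.
From (CH₃)₂CH–OTf the leaving group is OTf⁻ (pKₐ(CF₃SO₃H (triflic acid)) ≈ -14). Charge spread over three oxygens and a CF₃ group; the premier leaving group in synthesis.
Treatment with Tf₂O / 2,6-lutidine works by converting the hydroxyl into a triflate, making (CH₃)₂CH–OTf enormously more reactive.

(CH₃)₂CH–OTf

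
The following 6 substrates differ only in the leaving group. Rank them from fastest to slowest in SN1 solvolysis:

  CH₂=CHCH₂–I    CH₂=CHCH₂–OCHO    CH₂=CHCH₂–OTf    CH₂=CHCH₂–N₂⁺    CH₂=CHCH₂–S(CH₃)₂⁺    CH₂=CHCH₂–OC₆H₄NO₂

Same R in every case — rank the leaving groups.
The more stable X⁻ (or X) is on its own — i.e. the weaker a base it is — the better a leaving group it makes.
CH₂=CHCH₂–N₂⁺ loses N₂: no meaningful conjugate acid; N₂ departs as an exceptionally stable neutral molecule
CH₂=CHCH₂–OTf loses OTf⁻: pKₐ(CF₃SO₃H (triflic acid)) ≈ -14
CH₂=CHCH₂–I loses I⁻: pKₐ(HI) ≈ -10
CH₂=CHCH₂–S(CH₃)₂⁺ loses SR'₂: pKₐ(R'₂SH⁺) ≈ -7
CH₂=CHCH₂–OCHO loses HCOO⁻: pKₐ(HCOOH) ≈ 3.8
CH₂=CHCH₂–OC₆H₄NO₂ loses p-O₂N–C₆H₄–O⁻: pKₐ(p-nitrophenol) ≈ 7.2

CH₂=CHCH₂–N₂⁺ > CH₂=CHCH₂–OTf > CH₂=CHCH₂–I > CH₂=CHCH₂–S(CH₃)₂⁺ > CH₂=CHCH₂–OCHO > CH₂=CHCH₂–OC₆H₄NO₂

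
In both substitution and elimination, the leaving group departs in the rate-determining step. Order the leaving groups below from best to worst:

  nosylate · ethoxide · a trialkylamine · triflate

triflate: pKₐ(CF₃SO₃H (triflic acid)) ≈ -14
nosylate: pKₐ(p-O₂NC₆H₄SO₃H) ≈ -3.5
a trialkylamine: pKₐ(R'₃NH⁺) ≈ 10.7
ethoxide: pKₐ(CH₃CH₂OH) ≈ 16

triflate > nosylate > a trialkylamine > ethoxide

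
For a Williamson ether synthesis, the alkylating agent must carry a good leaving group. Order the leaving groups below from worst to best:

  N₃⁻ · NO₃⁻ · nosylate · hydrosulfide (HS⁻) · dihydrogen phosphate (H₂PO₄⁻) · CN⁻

nosylate: pKₐ(p-O₂NC₆H₄SO₃H) ≈ -3.5
NO₃⁻: pKₐ(HNO₃) ≈ -1.3 — resonance-delocalised over three oxygens
dihydrogen phosphate (H₂PO₄⁻): pKₐ(H₃PO₄) ≈ 2.1
N₃⁻: pKₐ(HN₃) ≈ 4.7 — linear, resonance-stabilised
hydrosulfide (HS⁻): pKₐ(H₂S) ≈ 7 — larger and more polarisable than the oxygen analogue
CN⁻: pKₐ(HCN) ≈ 9.2 — sp carbon stabilises the charge somewhat, but still a poor LG
The question asks for worst first, so the sequence is read in increasing leaving-group ability.

CN⁻ < hydrosulfide (HS⁻) < N₃⁻ < dihydrogen phosphate (H₂PO₄⁻) < NO₃⁻ < nosylate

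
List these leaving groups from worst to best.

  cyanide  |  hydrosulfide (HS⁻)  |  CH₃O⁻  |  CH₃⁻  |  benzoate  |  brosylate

Rank by basicity of the departing species: weakest base leaves most easily.
brosylate: pKₐ(p-BrC₆H₄SO₃H) ≈ -2.8
benzoate: pKₐ(C₆H₅COOH) ≈ 4.2
hydrosulfide (HS⁻): pKₐ(H₂S) ≈ 7
cyanide: pKₐ(HCN) ≈ 9.2
CH₃O⁻: pKₐ(CH₃OH) ≈ 15.5
CH₃⁻: pKₐ(CH₄) ≈ 48
The question asks for worst first, so the sequence is read in increasing leaving-group ability.

CH₃⁻ < CH₃O⁻ < cyanide < hydrosulfide (HS⁻) < benzoate < brosylate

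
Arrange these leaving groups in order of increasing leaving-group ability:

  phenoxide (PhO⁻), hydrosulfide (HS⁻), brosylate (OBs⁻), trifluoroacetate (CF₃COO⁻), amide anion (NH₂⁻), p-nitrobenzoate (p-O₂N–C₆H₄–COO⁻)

brosylate (OBs⁻): pKₐ(p-BrC₆H₄SO₃H) ≈ -2.8
trifluoroacetate (CF₃COO⁻): pKₐ(CF₃COOH) ≈ 0.2
p-nitrobenzoate (p-O₂N–C₆H₄–COO⁻): pKₐ(p-nitrobenzoic acid) ≈ 3.4
hydrosulfide (HS⁻): pKₐ(H₂S) ≈ 7
phenoxide (PhO⁻): pKₐ(C₆H₅OH (phenol)) ≈ 10
amide anion (NH₂⁻): pKₐ(NH₃) ≈ 38
Reversing gives the worst-to-best order requested.

amide anion (NH₂⁻) < phenoxide (PhO⁻) < hydrosulfide (HS⁻) < p-nitrobenzoate (p-O₂N–C₆H₄–COO⁻) < trifluoroacetate (CF₃COO⁻) < brosylate (OBs⁻)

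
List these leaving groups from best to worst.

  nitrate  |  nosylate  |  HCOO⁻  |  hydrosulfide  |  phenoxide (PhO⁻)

nosylate > nitrate > HCOO⁻ > hydrosulfide > phenoxide (PhO⁻)

nosylate: pKₐ(p-O₂NC₆H₄SO₃H) ≈ -3.5
nitrate: pKₐ(HNO₃) ≈ -1.3 — resonance-delocalised over three oxygens
HCOO⁻: pKₐ(HCOOH) ≈ 3.8 — resonance-stabilised carboxylate
hydrosulfide: pKₐ(H₂S) ≈ 7 — larger and more polarisable than the oxygen analogue
phenoxide (PhO⁻): pKₐ(C₆H₅OH (phenol)) ≈ 10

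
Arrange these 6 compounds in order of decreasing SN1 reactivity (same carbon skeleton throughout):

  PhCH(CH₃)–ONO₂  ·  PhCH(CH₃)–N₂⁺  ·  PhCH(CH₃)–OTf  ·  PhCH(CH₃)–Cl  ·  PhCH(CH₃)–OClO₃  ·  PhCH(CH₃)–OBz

The skeletons are identical, so relative rate is governed entirely by leaving-group ability.
Leaving-group ability tracks the stability of the departed species; conjugate-acid pKₐ is the usual yardstick (lower pKₐ → better LG).
PhCH(CH₃)–N₂⁺ loses N₂: no meaningful conjugate acid; N₂ departs as an exceptionally stable neutral molecule
PhCH(CH₃)–OTf loses OTf⁻: pKₐ(CF₃SO₃H (triflic acid)) ≈ -14
PhCH(CH₃)–OClO₃ loses ClO₄⁻: pKₐ(HClO₄) ≈ -10
PhCH(CH₃)–Cl loses Cl⁻: pKₐ(HCl) ≈ -7
PhCH(CH₃)–ONO₂ loses NO₃⁻: pKₐ(HNO₃) ≈ -1.3
PhCH(CH₃)–OBz loses PhCOO⁻: pKₐ(C₆H₅COOH) ≈ 4.2

PhCH(CH₃)–N₂⁺ > PhCH(CH₃)–OTf > PhCH(CH₃)–OClO₃ > PhCH(CH₃)–Cl > PhCH(CH₃)–ONO₂ > PhCH(CH₃)–OBz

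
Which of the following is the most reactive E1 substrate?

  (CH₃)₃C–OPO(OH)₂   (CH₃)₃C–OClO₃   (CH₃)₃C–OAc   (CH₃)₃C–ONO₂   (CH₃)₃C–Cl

With the same alkyl group throughout, only the leaving group differentiates the rates.
Rank by basicity of the departing species: weakest base leaves most easily.
(CH₃)₃C–OClO₃ loses ClO₄⁻: pKₐ(HClO₄) ≈ -10
(CH₃)₃C–Cl loses Cl⁻: pKₐ(HCl) ≈ -7
(CH₃)₃C–ONO₂ loses NO₃⁻: pKₐ(HNO₃) ≈ -1.3
(CH₃)₃C–OPO(OH)₂ loses H₂PO₄⁻: pKₐ(H₃PO₄) ≈ 2.1
(CH₃)₃C–OAc loses AcO⁻: pKₐ(CH₃COOH) ≈ 4.8

(CH₃)₃C–OClO₃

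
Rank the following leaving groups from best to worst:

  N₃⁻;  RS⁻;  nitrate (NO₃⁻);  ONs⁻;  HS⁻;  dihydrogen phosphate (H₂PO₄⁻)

ONs⁻: pKₐ(p-O₂NC₆H₄SO₃H) ≈ -3.5
nitrate (NO₃⁻): pKₐ(HNO₃) ≈ -1.3
dihydrogen phosphate (H₂PO₄⁻): pKₐ(H₃PO₄) ≈ 2.1
N₃⁻: pKₐ(HN₃) ≈ 4.7
HS⁻: pKₐ(H₂S) ≈ 7
RS⁻: pKₐ(RSH (a thiol)) ≈ 10.5

ONs⁻ > nitrate (NO₃⁻) > dihydrogen phosphate (H₂PO₄⁻) > N₃⁻ > HS⁻ > RS⁻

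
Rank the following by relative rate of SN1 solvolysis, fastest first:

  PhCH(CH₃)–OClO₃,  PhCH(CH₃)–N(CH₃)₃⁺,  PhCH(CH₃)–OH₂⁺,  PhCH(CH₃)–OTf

PhCH(CH₃)–OTf > PhCH(CH₃)–OClO₃ > PhCH(CH₃)–OH₂⁺ > PhCH(CH₃)–N(CH₃)₃⁺

Same R in every case — rank the leaving groups.
Rank by basicity of the departing species: weakest base leaves most easily.
PhCH(CH₃)–OTf loses OTf⁻: pKₐ(CF₃SO₃H (triflic acid)) ≈ -14
PhCH(CH₃)–OClO₃ loses ClO₄⁻: pKₐ(HClO₄) ≈ -10
PhCH(CH₃)–OH₂⁺ loses H₂O: pKₐ(H₃O⁺) ≈ -1.7
PhCH(CH₃)–N(CH₃)₃⁺ loses NR'₃: pKₐ(R'₃NH⁺) ≈ 10.7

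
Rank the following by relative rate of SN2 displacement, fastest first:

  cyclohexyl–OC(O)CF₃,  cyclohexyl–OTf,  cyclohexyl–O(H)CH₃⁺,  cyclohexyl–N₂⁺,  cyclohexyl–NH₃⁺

cyclohexyl–N₂⁺ > cyclohexyl–OTf > cyclohexyl–O(H)CH₃⁺ > cyclohexyl–OC(O)CF₃ > cyclohexyl–NH₃⁺

With the same alkyl group throughout, only the leaving group differentiates the rates.
Rank by basicity of the departing species: weakest base leaves most easily.
cyclohexyl–N₂⁺ loses N₂: no meaningful conjugate acid; N₂ departs as an exceptionally stable neutral molecule
cyclohexyl–OTf loses OTf⁻: pKₐ(CF₃SO₃H (triflic acid)) ≈ -14
cyclohexyl–O(H)CH₃⁺ loses R'OH: pKₐ(R'OH₂⁺) ≈ -2.4
cyclohexyl–OC(O)CF₃ loses CF₃COO⁻: pKₐ(CF₃COOH) ≈ 0.2
cyclohexyl–NH₃⁺ loses NH₃: pKₐ(NH₄⁺) ≈ 9.2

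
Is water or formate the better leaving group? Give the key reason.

water

water is the better leaving group.
pKₐ(H₃O⁺) ≈ -1.7 versus pKₐ(HCOOH) ≈ 3.8: water is the much weaker base.
Neutral; leaves from a protonated alcohol (R–OH₂⁺).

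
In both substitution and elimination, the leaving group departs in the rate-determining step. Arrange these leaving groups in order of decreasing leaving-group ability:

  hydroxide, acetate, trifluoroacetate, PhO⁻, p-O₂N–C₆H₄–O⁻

Leaving-group ability tracks the stability of the departed species; conjugate-acid pKₐ is the usual yardstick (lower pKₐ → better LG).
trifluoroacetate: pKₐ(CF₃COOH) ≈ 0.2
acetate: pKₐ(CH₃COOH) ≈ 4.8
p-O₂N–C₆H₄–O⁻: pKₐ(p-nitrophenol) ≈ 7.2
PhO⁻: pKₐ(C₆H₅OH (phenol)) ≈ 10
hydroxide: pKₐ(H₂O) ≈ 15.7

trifluoroacetate > acetate > p-O₂N–C₆H₄–O⁻ > PhO⁻ > hydroxide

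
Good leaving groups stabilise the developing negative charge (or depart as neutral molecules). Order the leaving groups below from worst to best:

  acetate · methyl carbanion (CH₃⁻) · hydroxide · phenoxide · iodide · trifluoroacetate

iodide: pKₐ(HI) ≈ -10
trifluoroacetate: pKₐ(CF₃COOH) ≈ 0.2 — strongly electron-withdrawing CF₃ stabilises the carboxylate
acetate: pKₐ(CH₃COOH) ≈ 4.8 — resonance-stabilised but still a weak base
phenoxide: pKₐ(C₆H₅OH (phenol)) ≈ 10
hydroxide: pKₐ(H₂O) ≈ 15.7 — strong base; essentially never leaves without prior activation
methyl carbanion (CH₃⁻): pKₐ(CH₄) ≈ 48
Reversing gives the worst-to-best order requested.

methyl carbanion (CH₃⁻) < hydroxide < phenoxide < acetate < trifluoroacetate < iodide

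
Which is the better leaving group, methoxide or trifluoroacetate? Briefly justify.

trifluoroacetate

trifluoroacetate is the better leaving group.
pKₐ(CF₃COOH) ≈ 0.2 versus pKₐ(CH₃OH) ≈ 15.5: trifluoroacetate is the much weaker base.
Strongly electron-withdrawing CF₃ stabilises the carboxylate.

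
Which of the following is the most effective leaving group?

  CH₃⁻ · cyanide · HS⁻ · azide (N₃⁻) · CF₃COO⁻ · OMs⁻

The more stable X⁻ (or X) is on its own — i.e. the weaker a base it is — the better a leaving group it makes.
OMs⁻: pKₐ(CH₃SO₃H (MsOH)) ≈ -1.9
CF₃COO⁻: pKₐ(CF₃COOH) ≈ 0.2
azide (N₃⁻): pKₐ(HN₃) ≈ 4.7
HS⁻: pKₐ(H₂S) ≈ 7
cyanide: pKₐ(HCN) ≈ 9.2
CH₃⁻: pKₐ(CH₄) ≈ 48

OMs⁻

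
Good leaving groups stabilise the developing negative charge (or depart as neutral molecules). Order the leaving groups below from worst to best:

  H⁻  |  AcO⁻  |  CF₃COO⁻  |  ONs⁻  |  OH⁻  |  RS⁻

H⁻ < OH⁻ < RS⁻ < AcO⁻ < CF₃COO⁻ < ONs⁻

Leaving-group ability tracks the stability of the departed species; conjugate-acid pKₐ is the usual yardstick (lower pKₐ → better LG).
ONs⁻: pKₐ(p-O₂NC₆H₄SO₃H) ≈ -3.5
CF₃COO⁻: pKₐ(CF₃COOH) ≈ 0.2
AcO⁻: pKₐ(CH₃COOH) ≈ 4.8
RS⁻: pKₐ(RSH (a thiol)) ≈ 10.5
OH⁻: pKₐ(H₂O) ≈ 15.7
H⁻: pKₐ(H₂) ≈ 36
Listed from poorest to best leaving group as asked.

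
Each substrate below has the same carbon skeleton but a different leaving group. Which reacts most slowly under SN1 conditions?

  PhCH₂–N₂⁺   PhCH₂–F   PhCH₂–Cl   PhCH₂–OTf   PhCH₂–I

Identical carbon frameworks mean the comparison reduces to leaving-group quality.
A good leaving group is a weak base: the lower the pKₐ of its conjugate acid, the more readily it departs.
PhCH₂–N₂⁺ loses N₂: no meaningful conjugate acid; N₂ departs as an exceptionally stable neutral molecule
PhCH₂–OTf loses OTf⁻: pKₐ(CF₃SO₃H (triflic acid)) ≈ -14
PhCH₂–I loses I⁻: pKₐ(HI) ≈ -10
PhCH₂–Cl loses Cl⁻: pKₐ(HCl) ≈ -7
PhCH₂–F loses F⁻: pKₐ(HF) ≈ 3.2

PhCH₂–F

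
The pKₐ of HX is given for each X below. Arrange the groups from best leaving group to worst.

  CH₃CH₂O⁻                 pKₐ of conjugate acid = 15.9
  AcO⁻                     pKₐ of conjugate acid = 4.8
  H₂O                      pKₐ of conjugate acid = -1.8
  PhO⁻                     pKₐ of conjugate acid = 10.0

Lower conjugate-acid pKₐ ⇒ weaker base ⇒ better leaving group.
Sorting by the given values: H₂O (-1.8), AcO⁻ (4.8), PhO⁻ (10.0), CH₃CH₂O⁻ (15.9).

H₂O > AcO⁻ > PhO⁻ > CH₃CH₂O⁻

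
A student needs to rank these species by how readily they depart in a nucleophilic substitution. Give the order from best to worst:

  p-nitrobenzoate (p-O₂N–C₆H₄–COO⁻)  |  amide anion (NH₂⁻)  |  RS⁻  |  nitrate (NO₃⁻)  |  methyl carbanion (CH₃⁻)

nitrate (NO₃⁻) > p-nitrobenzoate (p-O₂N–C₆H₄–COO⁻) > RS⁻ > amide anion (NH₂⁻) > methyl carbanion (CH₃⁻)

The more stable X⁻ (or X) is on its own — i.e. the weaker a base it is — the better a leaving group it makes.
nitrate (NO₃⁻): pKₐ(HNO₃) ≈ -1.3
p-nitrobenzoate (p-O₂N–C₆H₄–COO⁻): pKₐ(p-nitrobenzoic acid) ≈ 3.4
RS⁻: pKₐ(RSH (a thiol)) ≈ 10.5
amide anion (NH₂⁻): pKₐ(NH₃) ≈ 38
methyl carbanion (CH₃⁻): pKₐ(CH₄) ≈ 48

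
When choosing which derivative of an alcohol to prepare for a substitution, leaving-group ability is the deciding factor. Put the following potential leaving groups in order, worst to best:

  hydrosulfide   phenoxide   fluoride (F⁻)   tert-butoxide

Rank by basicity of the departing species: weakest base leaves most easily.
fluoride (F⁻): pKₐ(HF) ≈ 3.2 — small and strongly basic; the poor halide leaving group
hydrosulfide: pKₐ(H₂S) ≈ 7 — larger and more polarisable than the oxygen analogue
phenoxide: pKₐ(C₆H₅OH (phenol)) ≈ 10 — resonance into the ring helps, but still a poor LG
tert-butoxide: pKₐ(t-BuOH) ≈ 18
Reversing gives the worst-to-best order requested.

tert-butoxide < phenoxide < hydrosulfide < fluoride (F⁻)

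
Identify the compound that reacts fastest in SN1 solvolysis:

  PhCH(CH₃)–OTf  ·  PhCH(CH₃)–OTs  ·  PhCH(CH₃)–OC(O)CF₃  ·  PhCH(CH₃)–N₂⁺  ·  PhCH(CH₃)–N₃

Identical carbon frameworks mean the comparison reduces to leaving-group quality.
A good leaving group is a weak base: the lower the pKₐ of its conjugate acid, the more readily it departs.
PhCH(CH₃)–N₂⁺ loses N₂: no meaningful conjugate acid; N₂ departs as an exceptionally stable neutral molecule
PhCH(CH₃)–OTf loses OTf⁻: pKₐ(CF₃SO₃H (triflic acid)) ≈ -14
PhCH(CH₃)–OTs loses OTs⁻: pKₐ(p-CH₃C₆H₄SO₃H (TsOH)) ≈ -2.8
PhCH(CH₃)–OC(O)CF₃ loses CF₃COO⁻: pKₐ(CF₃COOH) ≈ 0.2
PhCH(CH₃)–N₃ loses N₃⁻: pKₐ(HN₃) ≈ 4.7

PhCH(CH₃)–N₂⁺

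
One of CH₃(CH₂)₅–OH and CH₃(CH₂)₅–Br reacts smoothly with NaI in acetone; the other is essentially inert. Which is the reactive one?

CH₃(CH₂)₅–Br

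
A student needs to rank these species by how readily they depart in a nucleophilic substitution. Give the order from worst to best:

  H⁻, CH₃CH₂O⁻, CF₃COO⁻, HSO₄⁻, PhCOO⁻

The more stable X⁻ (or X) is on its own — i.e. the weaker a base it is — the better a leaving group it makes.
HSO₄⁻: pKₐ(H₂SO₄) ≈ -3
CF₃COO⁻: pKₐ(CF₃COOH) ≈ 0.2
PhCOO⁻: pKₐ(C₆H₅COOH) ≈ 4.2
CH₃CH₂O⁻: pKₐ(CH₃CH₂OH) ≈ 16
H⁻: pKₐ(H₂) ≈ 36
Listed from poorest to best leaving group as asked.

H⁻ < CH₃CH₂O⁻ < PhCOO⁻ < CF₃COO⁻ < HSO₄⁻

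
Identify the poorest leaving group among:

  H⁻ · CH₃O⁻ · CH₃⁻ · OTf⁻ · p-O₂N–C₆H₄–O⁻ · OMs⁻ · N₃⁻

OTf⁻: pKₐ(CF₃SO₃H (triflic acid)) ≈ -14
OMs⁻: pKₐ(CH₃SO₃H (MsOH)) ≈ -1.9
N₃⁻: pKₐ(HN₃) ≈ 4.7
p-O₂N–C₆H₄–O⁻: pKₐ(p-nitrophenol) ≈ 7.2
CH₃O⁻: pKₐ(CH₃OH) ≈ 15.5
H⁻: pKₐ(H₂) ≈ 36
CH₃⁻: pKₐ(CH₄) ≈ 48

CH₃⁻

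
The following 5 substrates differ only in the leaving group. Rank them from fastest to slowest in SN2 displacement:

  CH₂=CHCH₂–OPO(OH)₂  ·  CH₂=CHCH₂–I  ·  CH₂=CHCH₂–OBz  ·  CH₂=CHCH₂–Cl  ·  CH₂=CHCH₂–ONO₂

With the same alkyl group throughout, only the leaving group differentiates the rates.
A good leaving group is a weak base: the lower the pKₐ of its conjugate acid, the more readily it departs.
CH₂=CHCH₂–I loses I⁻: pKₐ(HI) ≈ -10
CH₂=CHCH₂–Cl loses Cl⁻: pKₐ(HCl) ≈ -7
CH₂=CHCH₂–ONO₂ loses NO₃⁻: pKₐ(HNO₃) ≈ -1.3
CH₂=CHCH₂–OPO(OH)₂ loses H₂PO₄⁻: pKₐ(H₃PO₄) ≈ 2.1
CH₂=CHCH₂–OBz loses PhCOO⁻: pKₐ(C₆H₅COOH) ≈ 4.2

CH₂=CHCH₂–I > CH₂=CHCH₂–Cl > CH₂=CHCH₂–ONO₂ > CH₂=CHCH₂–OPO(OH)₂ > CH₂=CHCH₂–OBz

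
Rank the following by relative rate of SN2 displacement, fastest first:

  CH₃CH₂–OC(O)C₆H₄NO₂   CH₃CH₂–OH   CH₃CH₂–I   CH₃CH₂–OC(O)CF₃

Identical carbon frameworks mean the comparison reduces to leaving-group quality.
Rank by basicity of the departing species: weakest base leaves most easily.
CH₃CH₂–I loses I⁻: pKₐ(HI) ≈ -10
CH₃CH₂–OC(O)CF₃ loses CF₃COO⁻: pKₐ(CF₃COOH) ≈ 0.2
CH₃CH₂–OC(O)C₆H₄NO₂ loses p-O₂N–C₆H₄–COO⁻: pKₐ(p-nitrobenzoic acid) ≈ 3.4
CH₃CH₂–OH loses OH⁻: pKₐ(H₂O) ≈ 15.7

CH₃CH₂–I > CH₃CH₂–OC(O)CF₃ > CH₃CH₂–OC(O)C₆H₄NO₂ > CH₃CH₂–OH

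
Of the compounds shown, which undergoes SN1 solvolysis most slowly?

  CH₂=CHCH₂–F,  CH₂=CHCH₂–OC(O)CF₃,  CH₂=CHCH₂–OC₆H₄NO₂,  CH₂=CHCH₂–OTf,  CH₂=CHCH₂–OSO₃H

CH₂=CHCH₂–OC₆H₄NO₂

With the same alkyl group throughout, only the leaving group differentiates the rates.
Leaving-group ability tracks the stability of the departed species; conjugate-acid pKₐ is the usual yardstick (lower pKₐ → better LG).
CH₂=CHCH₂–OTf loses OTf⁻: pKₐ(CF₃SO₃H (triflic acid)) ≈ -14
CH₂=CHCH₂–OSO₃H loses HSO₄⁻: pKₐ(H₂SO₄) ≈ -3
CH₂=CHCH₂–OC(O)CF₃ loses CF₃COO⁻: pKₐ(CF₃COOH) ≈ 0.2
CH₂=CHCH₂–F loses F⁻: pKₐ(HF) ≈ 3.2
CH₂=CHCH₂–OC₆H₄NO₂ loses p-O₂N–C₆H₄–O⁻: pKₐ(p-nitrophenol) ≈ 7.2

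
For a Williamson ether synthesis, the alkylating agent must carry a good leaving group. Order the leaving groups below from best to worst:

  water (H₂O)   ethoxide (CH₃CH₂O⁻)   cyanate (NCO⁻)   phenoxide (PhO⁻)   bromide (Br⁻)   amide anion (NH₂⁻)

A good leaving group is a weak base: the lower the pKₐ of its conjugate acid, the more readily it departs.
bromide (Br⁻): pKₐ(HBr) ≈ -9
water (H₂O): pKₐ(H₃O⁺) ≈ -1.7
cyanate (NCO⁻): pKₐ(HOCN) ≈ 3.5
phenoxide (PhO⁻): pKₐ(C₆H₅OH (phenol)) ≈ 10
ethoxide (CH₃CH₂O⁻): pKₐ(CH₃CH₂OH) ≈ 16
amide anion (NH₂⁻): pKₐ(NH₃) ≈ 38

bromide (Br⁻) > water (H₂O) > cyanate (NCO⁻) > phenoxide (PhO⁻) > ethoxide (CH₃CH₂O⁻) > amide anion (NH₂⁻)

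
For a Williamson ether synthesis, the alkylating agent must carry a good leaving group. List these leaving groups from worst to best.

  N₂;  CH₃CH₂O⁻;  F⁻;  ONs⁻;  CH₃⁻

CH₃⁻ < CH₃CH₂O⁻ < F⁻ < ONs⁻ < N₂

Leaving-group ability tracks the stability of the departed species; conjugate-acid pKₐ is the usual yardstick (lower pKₐ → better LG).
N₂: no meaningful conjugate acid; N₂ departs as an exceptionally stable neutral molecule
ONs⁻: pKₐ(p-O₂NC₆H₄SO₃H) ≈ -3.5 — p-nitro group further stabilises the sulfonate
F⁻: pKₐ(HF) ≈ 3.2
CH₃CH₂O⁻: pKₐ(CH₃CH₂OH) ≈ 16 — strong base; alkoxides do not leave unassisted
CH₃⁻: pKₐ(CH₄) ≈ 48 — unstabilised carbanion; the worst conceivable leaving group
Reversing gives the worst-to-best order requested.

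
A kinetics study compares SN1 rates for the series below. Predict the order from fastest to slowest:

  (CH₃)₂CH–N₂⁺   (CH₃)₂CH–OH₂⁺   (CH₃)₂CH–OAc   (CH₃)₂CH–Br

With the same alkyl group throughout, only the leaving group differentiates the rates.
Leaving-group ability tracks the stability of the departed species; conjugate-acid pKₐ is the usual yardstick (lower pKₐ → better LG).
(CH₃)₂CH–N₂⁺ loses N₂: no meaningful conjugate acid; N₂ departs as an exceptionally stable neutral molecule
(CH₃)₂CH–Br loses Br⁻: pKₐ(HBr) ≈ -9
(CH₃)₂CH–OH₂⁺ loses H₂O: pKₐ(H₃O⁺) ≈ -1.7
(CH₃)₂CH–OAc loses AcO⁻: pKₐ(CH₃COOH) ≈ 4.8

(CH₃)₂CH–N₂⁺ > (CH₃)₂CH–Br > (CH₃)₂CH–OH₂⁺ > (CH₃)₂CH–OAc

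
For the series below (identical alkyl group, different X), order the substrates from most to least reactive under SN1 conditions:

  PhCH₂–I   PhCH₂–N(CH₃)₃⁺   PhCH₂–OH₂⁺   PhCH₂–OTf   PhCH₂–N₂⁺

With the same alkyl group throughout, only the leaving group differentiates the rates.
Leaving-group ability tracks the stability of the departed species; conjugate-acid pKₐ is the usual yardstick (lower pKₐ → better LG).
PhCH₂–N₂⁺ loses N₂: no meaningful conjugate acid; N₂ departs as an exceptionally stable neutral molecule
PhCH₂–OTf loses OTf⁻: pKₐ(CF₃SO₃H (triflic acid)) ≈ -14
PhCH₂–I loses I⁻: pKₐ(HI) ≈ -10
PhCH₂–OH₂⁺ loses H₂O: pKₐ(H₃O⁺) ≈ -1.7
PhCH₂–N(CH₃)₃⁺ loses NR'₃: pKₐ(R'₃NH⁺) ≈ 10.7

PhCH₂–N₂⁺ > PhCH₂–OTf > PhCH₂–I > PhCH₂–OH₂⁺ > PhCH₂–N(CH₃)₃⁺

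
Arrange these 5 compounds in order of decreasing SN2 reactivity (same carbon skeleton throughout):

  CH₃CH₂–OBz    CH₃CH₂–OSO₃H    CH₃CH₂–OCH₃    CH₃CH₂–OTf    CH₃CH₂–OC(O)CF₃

CH₃CH₂–OTf > CH₃CH₂–OSO₃H > CH₃CH₂–OC(O)CF₃ > CH₃CH₂–OBz > CH₃CH₂–OCH₃

Identical carbon frameworks mean the comparison reduces to leaving-group quality.
Leaving-group ability tracks the stability of the departed species; conjugate-acid pKₐ is the usual yardstick (lower pKₐ → better LG).
CH₃CH₂–OTf loses OTf⁻: pKₐ(CF₃SO₃H (triflic acid)) ≈ -14
CH₃CH₂–OSO₃H loses HSO₄⁻: pKₐ(H₂SO₄) ≈ -3
CH₃CH₂–OC(O)CF₃ loses CF₃COO⁻: pKₐ(CF₃COOH) ≈ 0.2
CH₃CH₂–OBz loses PhCOO⁻: pKₐ(C₆H₅COOH) ≈ 4.2
CH₃CH₂–OCH₃ loses CH₃O⁻: pKₐ(CH₃OH) ≈ 15.5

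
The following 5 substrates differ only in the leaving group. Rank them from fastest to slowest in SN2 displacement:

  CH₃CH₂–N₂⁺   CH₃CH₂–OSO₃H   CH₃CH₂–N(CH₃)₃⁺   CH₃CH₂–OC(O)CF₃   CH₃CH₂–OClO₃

CH₃CH₂–N₂⁺ > CH₃CH₂–OClO₃ > CH₃CH₂–OSO₃H > CH₃CH₂–OC(O)CF₃ > CH₃CH₂–N(CH₃)₃⁺

The skeletons are identical, so relative rate is governed entirely by leaving-group ability.
A good leaving group is a weak base: the lower the pKₐ of its conjugate acid, the more readily it departs.
CH₃CH₂–N₂⁺ loses N₂: no meaningful conjugate acid; N₂ departs as an exceptionally stable neutral molecule
CH₃CH₂–OClO₃ loses ClO₄⁻: pKₐ(HClO₄) ≈ -10
CH₃CH₂–OSO₃H loses HSO₄⁻: pKₐ(H₂SO₄) ≈ -3
CH₃CH₂–OC(O)CF₃ loses CF₃COO⁻: pKₐ(CF₃COOH) ≈ 0.2
CH₃CH₂–N(CH₃)₃⁺ loses NR'₃: pKₐ(R'₃NH⁺) ≈ 10.7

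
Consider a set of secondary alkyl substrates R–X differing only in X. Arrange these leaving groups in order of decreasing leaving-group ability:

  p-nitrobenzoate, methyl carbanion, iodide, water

iodide > water > p-nitrobenzoate > methyl carbanion

The more stable X⁻ (or X) is on its own — i.e. the weaker a base it is — the better a leaving group it makes.
iodide: pKₐ(HI) ≈ -10
water: pKₐ(H₃O⁺) ≈ -1.7
p-nitrobenzoate: pKₐ(p-nitrobenzoic acid) ≈ 3.4
methyl carbanion: pKₐ(CH₄) ≈ 48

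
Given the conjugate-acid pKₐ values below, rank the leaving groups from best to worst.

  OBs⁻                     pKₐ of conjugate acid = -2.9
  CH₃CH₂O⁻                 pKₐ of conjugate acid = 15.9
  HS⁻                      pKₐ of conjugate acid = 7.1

OBs⁻ > HS⁻ > CH₃CH₂O⁻

Lower conjugate-acid pKₐ ⇒ weaker base ⇒ better leaving group.
Sorting by the given values: OBs⁻ (-2.9), HS⁻ (7.1), CH₃CH₂O⁻ (15.9).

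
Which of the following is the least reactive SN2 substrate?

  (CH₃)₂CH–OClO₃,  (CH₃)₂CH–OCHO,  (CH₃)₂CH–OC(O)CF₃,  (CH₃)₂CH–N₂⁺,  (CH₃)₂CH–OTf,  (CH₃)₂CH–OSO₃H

Same R in every case — rank the leaving groups.
A good leaving group is a weak base: the lower the pKₐ of its conjugate acid, the more readily it departs.
(CH₃)₂CH–N₂⁺ loses N₂: no meaningful conjugate acid; N₂ departs as an exceptionally stable neutral molecule
(CH₃)₂CH–OTf loses OTf⁻: pKₐ(CF₃SO₃H (triflic acid)) ≈ -14
(CH₃)₂CH–OClO₃ loses ClO₄⁻: pKₐ(HClO₄) ≈ -10
(CH₃)₂CH–OSO₃H loses HSO₄⁻: pKₐ(H₂SO₄) ≈ -3
(CH₃)₂CH–OC(O)CF₃ loses CF₃COO⁻: pKₐ(CF₃COOH) ≈ 0.2
(CH₃)₂CH–OCHO loses HCOO⁻: pKₐ(HCOOH) ≈ 3.8

(CH₃)₂CH–OCHO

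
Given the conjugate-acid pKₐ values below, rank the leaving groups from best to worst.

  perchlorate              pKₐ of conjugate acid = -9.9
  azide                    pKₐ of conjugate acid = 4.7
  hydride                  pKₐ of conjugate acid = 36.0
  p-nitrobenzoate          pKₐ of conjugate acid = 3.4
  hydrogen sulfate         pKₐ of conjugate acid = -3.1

perchlorate > hydrogen sulfate > p-nitrobenzoate > azide > hydride

Lower conjugate-acid pKₐ ⇒ weaker base ⇒ better leaving group.
Sorting by the given values: perchlorate (-9.9), hydrogen sulfate (-3.1), p-nitrobenzoate (3.4), azide (4.7), hydride (36.0).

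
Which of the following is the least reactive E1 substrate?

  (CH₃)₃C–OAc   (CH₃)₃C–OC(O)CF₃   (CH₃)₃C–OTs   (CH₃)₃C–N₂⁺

(CH₃)₃C–OAc

Identical carbon frameworks mean the comparison reduces to leaving-group quality.
The more stable X⁻ (or X) is on its own — i.e. the weaker a base it is — the better a leaving group it makes.
(CH₃)₃C–N₂⁺ loses N₂: no meaningful conjugate acid; N₂ departs as an exceptionally stable neutral molecule
(CH₃)₃C–OTs loses OTs⁻: pKₐ(p-CH₃C₆H₄SO₃H (TsOH)) ≈ -2.8
(CH₃)₃C–OC(O)CF₃ loses CF₃COO⁻: pKₐ(CF₃COOH) ≈ 0.2
(CH₃)₃C–OAc loses AcO⁻: pKₐ(CH₃COOH) ≈ 4.8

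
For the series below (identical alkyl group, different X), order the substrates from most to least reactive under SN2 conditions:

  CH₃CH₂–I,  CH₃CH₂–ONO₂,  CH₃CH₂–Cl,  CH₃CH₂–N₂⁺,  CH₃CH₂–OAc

Same R in every case — rank the leaving groups.
The more stable X⁻ (or X) is on its own — i.e. the weaker a base it is — the better a leaving group it makes.
CH₃CH₂–N₂⁺ loses N₂: no meaningful conjugate acid; N₂ departs as an exceptionally stable neutral molecule
CH₃CH₂–I loses I⁻: pKₐ(HI) ≈ -10
CH₃CH₂–Cl loses Cl⁻: pKₐ(HCl) ≈ -7
CH₃CH₂–ONO₂ loses NO₃⁻: pKₐ(HNO₃) ≈ -1.3
CH₃CH₂–OAc loses AcO⁻: pKₐ(CH₃COOH) ≈ 4.8

CH₃CH₂–N₂⁺ > CH₃CH₂–I > CH₃CH₂–Cl > CH₃CH₂–ONO₂ > CH₃CH₂–OAc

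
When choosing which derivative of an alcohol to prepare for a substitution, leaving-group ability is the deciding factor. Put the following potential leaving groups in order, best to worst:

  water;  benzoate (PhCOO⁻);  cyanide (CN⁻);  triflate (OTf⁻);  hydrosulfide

A good leaving group is a weak base: the lower the pKₐ of its conjugate acid, the more readily it departs.
triflate (OTf⁻): pKₐ(CF₃SO₃H (triflic acid)) ≈ -14 — charge spread over three oxygens and a CF₃ group; the premier leaving group in synthesis
water: pKₐ(H₃O⁺) ≈ -1.7 — neutral; leaves from a protonated alcohol (R–OH₂⁺)
benzoate (PhCOO⁻): pKₐ(C₆H₅COOH) ≈ 4.2 — aryl carboxylate
hydrosulfide: pKₐ(H₂S) ≈ 7
cyanide (CN⁻): pKₐ(HCN) ≈ 9.2 — sp carbon stabilises the charge somewhat, but still a poor LG

triflate (OTf⁻) > water > benzoate (PhCOO⁻) > hydrosulfide > cyanide (CN⁻)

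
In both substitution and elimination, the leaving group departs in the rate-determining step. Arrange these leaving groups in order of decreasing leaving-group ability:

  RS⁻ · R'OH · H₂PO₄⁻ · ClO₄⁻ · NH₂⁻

The more stable X⁻ (or X) is on its own — i.e. the weaker a base it is — the better a leaving group it makes.
ClO₄⁻: pKₐ(HClO₄) ≈ -10
R'OH: pKₐ(R'OH₂⁺) ≈ -2.4
H₂PO₄⁻: pKₐ(H₃PO₄) ≈ 2.1
RS⁻: pKₐ(RSH (a thiol)) ≈ 10.5
NH₂⁻: pKₐ(NH₃) ≈ 38

ClO₄⁻ > R'OH > H₂PO₄⁻ > RS⁻ > NH₂⁻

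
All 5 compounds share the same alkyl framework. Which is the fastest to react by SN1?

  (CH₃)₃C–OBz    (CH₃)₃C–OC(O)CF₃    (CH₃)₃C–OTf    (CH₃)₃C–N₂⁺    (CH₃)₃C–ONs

(CH₃)₃C–N₂⁺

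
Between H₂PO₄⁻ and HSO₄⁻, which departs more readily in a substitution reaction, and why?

HSO₄⁻ is the better leaving group.
pKₐ(H₂SO₄) ≈ -3 versus pKₐ(H₃PO₄) ≈ 2.1: HSO₄⁻ is the much weaker base.
Conjugate base of a strong mineral acid.

HSO₄⁻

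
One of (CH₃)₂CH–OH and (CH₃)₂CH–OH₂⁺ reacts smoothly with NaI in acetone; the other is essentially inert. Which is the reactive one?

(CH₃)₂CH–OH₂⁺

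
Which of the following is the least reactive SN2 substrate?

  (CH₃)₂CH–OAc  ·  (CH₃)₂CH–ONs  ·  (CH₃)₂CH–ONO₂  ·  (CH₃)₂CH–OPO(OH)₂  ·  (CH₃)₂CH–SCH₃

With the same alkyl group throughout, only the leaving group differentiates the rates.
A good leaving group is a weak base: the lower the pKₐ of its conjugate acid, the more readily it departs.
(CH₃)₂CH–ONs loses ONs⁻: pKₐ(p-O₂NC₆H₄SO₃H) ≈ -3.5
(CH₃)₂CH–ONO₂ loses NO₃⁻: pKₐ(HNO₃) ≈ -1.3
(CH₃)₂CH–OPO(OH)₂ loses H₂PO₄⁻: pKₐ(H₃PO₄) ≈ 2.1
(CH₃)₂CH–OAc loses AcO⁻: pKₐ(CH₃COOH) ≈ 4.8
(CH₃)₂CH–SCH₃ loses RS⁻: pKₐ(RSH (a thiol)) ≈ 10.5

(CH₃)₂CH–SCH₃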